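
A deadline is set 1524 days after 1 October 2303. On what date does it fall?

December 3, 2307

+366 (one year; includes Feb 29, 2304) → Oct 1, 2304 (1158 left).
+365 (one year) → Oct 1, 2305 (793 left).
+365 (one year) → Oct 1, 2306 (428 left).
+365 (one year) → Oct 1, 2307 (63 left).
Oct has 31 days: +31 → Nov 1, 2307 (32 left).
Nov has 30 days: +30 → Dec 1, 2307 (2 left).
+2 → Dec 3, 2307.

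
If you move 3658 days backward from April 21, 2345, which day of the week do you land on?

Tuesday

Apr 21, 2345 is a Saturday.
3658 mod 7 = 4, so 3658 days before a Saturday is Saturday − 4 = Tuesday.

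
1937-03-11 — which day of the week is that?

Thursday

Doomsday rule: the anchor day for the 1900s is Wednesday. For year 37: 37÷12 = 3 r 1, and 1÷4 = 0, so 3+1+0 = 4.
Wednesday + 4 ≡ Sunday — that's 1937's doomsday.
In March the doomsday date is Mar 14.
Mar 11 is 3 days before Mar 14; 3 mod 7 = 3, so Sunday − 3 = Thursday.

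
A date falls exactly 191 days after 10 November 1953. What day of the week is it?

Thursday

First find the weekday of Nov 10, 1953. Doomsday rule: the anchor day for the 1900s is Wednesday. For year 53: 53÷12 = 4 r 5, and 5÷4 = 1, so 4+5+1 = 10.
Wednesday + 10 ≡ Saturday — that's 1953's doomsday.
In November the doomsday date is Nov 7.
Nov 10 is 3 days after Nov 7; 3 mod 7 = 3, so Saturday + 3 = Tuesday.
191 mod 7 = 2, so 191 days after a Tuesday is Tuesday + 2 = Thursday.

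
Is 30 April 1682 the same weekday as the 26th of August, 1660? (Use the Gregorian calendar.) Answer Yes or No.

Yes

From Aug 26, 1660 to Apr 30, 1682 is 7917 days.
7917 mod 7 = 0, so they are the same weekday.
(Aug 26, 1660 is a Thursday; Apr 30, 1682 is a Thursday.)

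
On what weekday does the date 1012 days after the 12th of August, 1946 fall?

Aug 12, 1946 is a Monday.
1012 mod 7 = 4, so 1012 days after a Monday is Monday + 4 = Friday.

Friday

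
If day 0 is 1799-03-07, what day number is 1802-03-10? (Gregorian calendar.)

Mar 7, 1799 → Mar 7, 1800: 365 days.
Mar 7, 1800 → Mar 7, 1801: 365 days.
Mar 7, 1801 → Apr 7, 1801: 31 days (March has 31).
Apr 7, 1801 → May 7, 1801: 30 days (April has 30).
May 7, 1801 → Jun 7, 1801: 31 days (May has 31).
Jun 7, 1801 → Jul 7, 1801: 30 days (June has 30).
Jul 7, 1801 → Aug 7, 1801: 31 days (July has 31).
Aug 7, 1801 → Sep 7, 1801: 31 days (August has 31).
Sep 7, 1801 → Oct 7, 1801: 30 days (September has 30).
Oct 7, 1801 → Nov 7, 1801: 31 days (October has 31).
Nov 7, 1801 → Dec 7, 1801: 30 days (November has 30).
Dec 7, 1801 → Jan 7, 1802: 31 days (December has 31).
Jan 7, 1802 → Feb 7, 1802: 31 days (January has 31).
Feb 7, 1802 → Mar 7, 1802: 28 days (February has 28).
Mar 7, 1802 → Mar 10, 1802: 3 days.
Total: 1098 days.

1098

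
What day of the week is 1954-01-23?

Doomsday rule: the anchor day for the 1900s is Wednesday. For year 54: 54÷12 = 4 r 6, and 6÷4 = 1, so 4+6+1 = 11.
Wednesday + 11 ≡ Sunday — that's 1954's doomsday.
In January the doomsday date is Jan 3 (1954 is not a leap year).
Jan 23 is 20 days after Jan 3; 20 mod 7 = 6, so Sunday + 6 = Saturday.

Saturday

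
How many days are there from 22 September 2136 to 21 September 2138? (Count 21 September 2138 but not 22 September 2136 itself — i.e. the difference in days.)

729

Sep 22, 2136 → Sep 22, 2137: 365 days.
Sep 22, 2137 → Oct 22, 2137: 30 days (September has 30).
Oct 22, 2137 → Nov 22, 2137: 31 days (October has 31).
Nov 22, 2137 → Dec 22, 2137: 30 days (November has 30).
Dec 22, 2137 → Jan 22, 2138: 31 days (December has 31).
Jan 22, 2138 → Feb 22, 2138: 31 days (January has 31).
Feb 22, 2138 → Mar 22, 2138: 28 days (February has 28).
Mar 22, 2138 → Apr 22, 2138: 31 days (March has 31).
Apr 22, 2138 → May 22, 2138: 30 days (April has 30).
May 22, 2138 → Jun 22, 2138: 31 days (May has 31).
Jun 22, 2138 → Jul 22, 2138: 30 days (June has 30).
Jul 22, 2138 → Aug 22, 2138: 31 days (July has 31).
Aug 22, 2138 → Sep 21, 2138: 30 days.
Total: 729 days.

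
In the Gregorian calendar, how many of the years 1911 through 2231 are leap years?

Multiples of 4 in [1911,2231]: 80.
Of those, multiples of 100: 3 (not leap unless ÷400).
Multiples of 400: 1.
Leap years = 80 − 3 + 1 = 78.

78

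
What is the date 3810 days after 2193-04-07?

September 13, 2203

+365 (one year) → Apr 7, 2194 (3445 left).
+365 (one year) → Apr 7, 2195 (3080 left).
+366 (one year; includes Feb 29, 2196) → Apr 7, 2196 (2714 left).
+365 (one year) → Apr 7, 2197 (2349 left).
+365 (one year) → Apr 7, 2198 (1984 left).
+365 (one year) → Apr 7, 2199 (1619 left).
+365 (one year) → Apr 7, 2200 (1254 left).
+365 (one year) → Apr 7, 2201 (889 left).
+365 (one year) → Apr 7, 2202 (524 left).
+365 (one year) → Apr 7, 2203 (159 left).
Apr has 30 days: +24 → May 1, 2203 (135 left).
May has 31 days: +31 → Jun 1, 2203 (104 left).
Jun has 30 days: +30 → Jul 1, 2203 (74 left).
Jul has 31 days: +31 → Aug 1, 2203 (43 left).
Aug has 31 days: +31 → Sep 1, 2203 (12 left).
+12 → Sep 13, 2203.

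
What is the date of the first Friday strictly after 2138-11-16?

Nov 16, 2138 is a Sunday.
From Sunday to the next Friday is 5 days.
Nov 16, 2138 + 5 = Nov 21, 2138.

November 21, 2138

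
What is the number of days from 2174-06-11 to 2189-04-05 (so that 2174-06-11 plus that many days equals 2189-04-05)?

5412

Jun 11, 2174 → Jun 11, 2175: 365 days.
Jun 11, 2175 → Jun 11, 2176: 366 days (Feb 29, 2176 is in that span).
Jun 11, 2176 → Jun 11, 2177: 365 days.
Jun 11, 2177 → Jun 11, 2178: 365 days.
Jun 11, 2178 → Jun 11, 2179: 365 days.
Jun 11, 2179 → Jun 11, 2180: 366 days (Feb 29, 2180 is in that span).
Jun 11, 2180 → Jun 11, 2181: 365 days.
Jun 11, 2181 → Jun 11, 2182: 365 days.
Jun 11, 2182 → Jun 11, 2183: 365 days.
Jun 11, 2183 → Jun 11, 2184: 366 days (Feb 29, 2184 is in that span).
Jun 11, 2184 → Jun 11, 2185: 365 days.
Jun 11, 2185 → Jun 11, 2186: 365 days.
Jun 11, 2186 → Jun 11, 2187: 365 days.
Jun 11, 2187 → Jun 11, 2188: 366 days (Feb 29, 2188 is in that span).
Jun 11, 2188 → Jul 11, 2188: 30 days (June has 30).
Jul 11, 2188 → Aug 11, 2188: 31 days (July has 31).
Aug 11, 2188 → Sep 11, 2188: 31 days (August has 31).
Sep 11, 2188 → Oct 11, 2188: 30 days (September has 30).
Oct 11, 2188 → Nov 11, 2188: 31 days (October has 31).
Nov 11, 2188 → Dec 11, 2188: 30 days (November has 30).
Dec 11, 2188 → Jan 11, 2189: 31 days (December has 31).
Jan 11, 2189 → Feb 11, 2189: 31 days (January has 31).
Feb 11, 2189 → Mar 11, 2189: 28 days (February has 28).
Mar 11, 2189 → Apr 5, 2189: 25 days.
Total: 5412 days.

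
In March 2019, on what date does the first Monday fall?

March 1, 2019 is a Friday.
The first Monday is therefore March 4 (3 days later).

March 4, 2019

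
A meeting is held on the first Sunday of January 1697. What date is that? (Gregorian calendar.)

January 1, 1697 is a Tuesday.
The first Sunday is therefore January 6 (5 days later).

January 6, 1697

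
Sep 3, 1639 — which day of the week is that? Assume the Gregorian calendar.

Saturday

Doomsday rule: the anchor day for the 1600s is Tuesday. For year 39: 39÷12 = 3 r 3, and 3÷4 = 0, so 3+3+0 = 6.
Tuesday + 6 ≡ Monday — that's 1639's doomsday.
In September the doomsday date is Sep 5.
Sep 3 is 2 days before Sep 5; 2 mod 7 = 2, so Monday − 2 = Saturday.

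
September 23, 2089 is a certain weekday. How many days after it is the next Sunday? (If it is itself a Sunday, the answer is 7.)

2

Sep 23, 2089 is a Friday.
From Friday to the next Sunday is 2 days.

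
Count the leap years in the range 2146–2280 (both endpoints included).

33

Multiples of 4 in [2146,2280]: 34.
Of those, multiples of 100: 1 (not leap unless ÷400).
Multiples of 400: 0.
Leap years = 34 − 1 + 0 = 33.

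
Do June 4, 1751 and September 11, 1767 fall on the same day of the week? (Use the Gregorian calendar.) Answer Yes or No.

From Jun 4, 1751 to Sep 11, 1767 is 5943 days.
5943 mod 7 = 0, so they are the same weekday.
(Jun 4, 1751 is a Friday; Sep 11, 1767 is a Friday.)

Yes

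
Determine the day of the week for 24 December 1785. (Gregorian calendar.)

Saturday

Doomsday rule: the anchor day for the 1700s is Sunday. For year 85: 85÷12 = 7 r 1, and 1÷4 = 0, so 7+1+0 = 8.
Sunday + 8 ≡ Monday — that's 1785's doomsday.
In December the doomsday date is Dec 12.
Dec 24 is 12 days after Dec 12; 12 mod 7 = 5, so Monday + 5 = Saturday.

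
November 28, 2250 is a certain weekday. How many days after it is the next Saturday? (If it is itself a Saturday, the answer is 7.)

2

Nov 28, 2250 is a Thursday.
From Thursday to the next Saturday is 2 days.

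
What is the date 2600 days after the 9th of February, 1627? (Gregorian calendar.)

March 24, 1634

+365 (one year) → Feb 9, 1628 (2235 left).
+366 (one year; includes Feb 29, 1628) → Feb 9, 1629 (1869 left).
+365 (one year) → Feb 9, 1630 (1504 left).
+365 (one year) → Feb 9, 1631 (1139 left).
+365 (one year) → Feb 9, 1632 (774 left).
+366 (one year; includes Feb 29, 1632) → Feb 9, 1633 (408 left).
+365 (one year) → Feb 9, 1634 (43 left).
Feb has 28 days: +20 → Mar 1, 1634 (23 left).
+23 → Mar 24, 1634.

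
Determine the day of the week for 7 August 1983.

January 1, 1983 is a Saturday.
Jan 1, 1983 → Feb 1, 1983: 31 days (January has 31).
Feb 1, 1983 → Mar 1, 1983: 28 days (February has 28).
Mar 1, 1983 → Apr 1, 1983: 31 days (March has 31).
Apr 1, 1983 → May 1, 1983: 30 days (April has 30).
May 1, 1983 → Jun 1, 1983: 31 days (May has 31).
Jun 1, 1983 → Jul 1, 1983: 30 days (June has 30).
Jul 1, 1983 → Aug 1, 1983: 31 days (July has 31).
Aug 1, 1983 → Aug 7, 1983: 6 days.
Total: 218 days.
218 mod 7 = 1, so Saturday + 1 = Sunday.

Sunday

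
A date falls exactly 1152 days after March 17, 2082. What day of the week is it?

Saturday

First find the weekday of Mar 17, 2082. Doomsday rule: the anchor day for the 2000s is Tuesday. For year 82: 82÷12 = 6 r 10, and 10÷4 = 2, so 6+10+2 = 18.
Tuesday + 18 ≡ Saturday — that's 2082's doomsday.
In March the doomsday date is Mar 14.
Mar 17 is 3 days after Mar 14; 3 mod 7 = 3, so Saturday + 3 = Tuesday.
1152 mod 7 = 4, so 1152 days after a Tuesday is Tuesday + 4 = Saturday.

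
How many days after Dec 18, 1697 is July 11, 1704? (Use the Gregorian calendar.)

2396

Dec 18, 1697 → Dec 18, 1698: 365 days.
Dec 18, 1698 → Dec 18, 1699: 365 days.
Dec 18, 1699 → Dec 18, 1700: 365 days.
Dec 18, 1700 → Dec 18, 1701: 365 days.
Dec 18, 1701 → Dec 18, 1702: 365 days.
Dec 18, 1702 → Dec 18, 1703: 365 days.
Dec 18, 1703 → Jan 18, 1704: 31 days (December has 31).
Jan 18, 1704 → Feb 18, 1704: 31 days (January has 31).
Feb 18, 1704 → Mar 18, 1704: 29 days (February has 29).
Mar 18, 1704 → Apr 18, 1704: 31 days (March has 31).
Apr 18, 1704 → May 18, 1704: 30 days (April has 30).
May 18, 1704 → Jun 18, 1704: 31 days (May has 31).
Jun 18, 1704 → Jul 11, 1704: 23 days.
Total: 2396 days.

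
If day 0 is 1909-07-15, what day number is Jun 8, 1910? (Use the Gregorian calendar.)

328

Jul 15, 1909 → Aug 15, 1909: 31 days (July has 31).
Aug 15, 1909 → Sep 15, 1909: 31 days (August has 31).
Sep 15, 1909 → Oct 15, 1909: 30 days (September has 30).
Oct 15, 1909 → Nov 15, 1909: 31 days (October has 31).
Nov 15, 1909 → Dec 15, 1909: 30 days (November has 30).
Dec 15, 1909 → Jan 15, 1910: 31 days (December has 31).
Jan 15, 1910 → Feb 15, 1910: 31 days (January has 31).
Feb 15, 1910 → Mar 15, 1910: 28 days (February has 28).
Mar 15, 1910 → Apr 15, 1910: 31 days (March has 31).
Apr 15, 1910 → May 15, 1910: 30 days (April has 30).
May 15, 1910 → Jun 8, 1910: 24 days.
Total: 328 days.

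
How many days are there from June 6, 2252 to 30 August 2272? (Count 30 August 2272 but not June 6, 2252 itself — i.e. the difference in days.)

7390

Jun 6, 2252 → Jun 6, 2253: 365 days.
Jun 6, 2253 → Jun 6, 2254: 365 days.
Jun 6, 2254 → Jun 6, 2255: 365 days.
Jun 6, 2255 → Jun 6, 2256: 366 days (Feb 29, 2256 is in that span).
Jun 6, 2256 → Jun 6, 2257: 365 days.
Jun 6, 2257 → Jun 6, 2258: 365 days.
Jun 6, 2258 → Jun 6, 2259: 365 days.
Jun 6, 2259 → Jun 6, 2260: 366 days (Feb 29, 2260 is in that span).
Jun 6, 2260 → Jun 6, 2261: 365 days.
Jun 6, 2261 → Jun 6, 2262: 365 days.
Jun 6, 2262 → Jun 6, 2263: 365 days.
Jun 6, 2263 → Jun 6, 2264: 366 days (Feb 29, 2264 is in that span).
Jun 6, 2264 → Jun 6, 2265: 365 days.
Jun 6, 2265 → Jun 6, 2266: 365 days.
Jun 6, 2266 → Jun 6, 2267: 365 days.
Jun 6, 2267 → Jun 6, 2268: 366 days (Feb 29, 2268 is in that span).
Jun 6, 2268 → Jun 6, 2269: 365 days.
Jun 6, 2269 → Jun 6, 2270: 365 days.
Jun 6, 2270 → Jun 6, 2271: 365 days.
Jun 6, 2271 → Jun 6, 2272: 366 days (Feb 29, 2272 is in that span).
Jun 6, 2272 → Jul 6, 2272: 30 days (June has 30).
Jul 6, 2272 → Aug 6, 2272: 31 days (July has 31).
Aug 6, 2272 → Aug 30, 2272: 24 days.
Total: 7390 days.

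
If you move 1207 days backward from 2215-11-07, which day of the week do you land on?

Nov 7, 2215 is a Tuesday.
1207 mod 7 = 3, so 1207 days before a Tuesday is Tuesday − 3 = Saturday.

Saturday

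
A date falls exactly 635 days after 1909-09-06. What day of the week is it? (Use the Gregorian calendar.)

Saturday

First find the weekday of Sep 6, 1909. Doomsday rule: the anchor day for the 1900s is Wednesday. For year 09: 9÷12 = 0 r 9, and 9÷4 = 2, so 0+9+2 = 11.
Wednesday + 11 ≡ Sunday — that's 1909's doomsday.
In September the doomsday date is Sep 5.
Sep 6 is 1 day after Sep 5; 1 mod 7 = 1, so Sunday + 1 = Monday.
635 mod 7 = 5, so 635 days after a Monday is Monday + 5 = Saturday.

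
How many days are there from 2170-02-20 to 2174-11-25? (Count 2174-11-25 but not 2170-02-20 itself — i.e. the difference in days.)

Feb 20, 2170 → Feb 20, 2171: 365 days.
Feb 20, 2171 → Feb 20, 2172: 365 days.
Feb 20, 2172 → Feb 20, 2173: 366 days (Feb 29, 2172 is in that span).
Feb 20, 2173 → Feb 20, 2174: 365 days.
Feb 20, 2174 → Mar 20, 2174: 28 days (February has 28).
Mar 20, 2174 → Apr 20, 2174: 31 days (March has 31).
Apr 20, 2174 → May 20, 2174: 30 days (April has 30).
May 20, 2174 → Jun 20, 2174: 31 days (May has 31).
Jun 20, 2174 → Jul 20, 2174: 30 days (June has 30).
Jul 20, 2174 → Aug 20, 2174: 31 days (July has 31).
Aug 20, 2174 → Sep 20, 2174: 31 days (August has 31).
Sep 20, 2174 → Oct 20, 2174: 30 days (September has 30).
Oct 20, 2174 → Nov 20, 2174: 31 days (October has 31).
Nov 20, 2174 → Nov 25, 2174: 5 days.
Total: 1739 days.

1739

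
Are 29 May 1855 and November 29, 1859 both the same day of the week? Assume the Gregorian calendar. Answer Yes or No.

From May 29, 1855 to Nov 29, 1859 is 1645 days.
1645 mod 7 = 0, so they are the same weekday.
(May 29, 1855 is a Tuesday; Nov 29, 1859 is a Tuesday.)

Yes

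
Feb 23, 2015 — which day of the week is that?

Monday

Doomsday rule: the anchor day for the 2000s is Tuesday. For year 15: 15÷12 = 1 r 3, and 3÷4 = 0, so 1+3+0 = 4.
Tuesday + 4 ≡ Saturday — that's 2015's doomsday.
In February the doomsday date is Feb 28 (2015 is not a leap year).
Feb 23 is 5 days before Feb 28; 5 mod 7 = 5, so Saturday − 5 = Monday.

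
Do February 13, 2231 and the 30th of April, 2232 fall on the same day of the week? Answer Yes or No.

No

From Feb 13, 2231 to Apr 30, 2232 is 442 days.
442 mod 7 = 1, so they are different weekdays.
(Feb 13, 2231 is a Sunday; Apr 30, 2232 is a Monday.)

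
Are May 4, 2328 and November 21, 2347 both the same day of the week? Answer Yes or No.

Yes

From May 4, 2328 to Nov 21, 2347 is 7140 days.
7140 mod 7 = 0, so they are the same weekday.
(May 4, 2328 is a Friday; Nov 21, 2347 is a Friday.)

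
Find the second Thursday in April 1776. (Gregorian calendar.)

April 11, 1776

April 1, 1776 is a Monday.
The first Thursday is therefore April 4 (3 days later).
The second Thursday is 4 + 1×7 = April 11.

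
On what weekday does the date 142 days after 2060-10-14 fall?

Saturday

First find the weekday of Oct 14, 2060. Doomsday rule: the anchor day for the 2000s is Tuesday. For year 60: 60÷12 = 5 r 0, and 0÷4 = 0, so 5+0+0 = 5.
Tuesday + 5 ≡ Sunday — that's 2060's doomsday.
In October the doomsday date is Oct 10.
Oct 14 is 4 days after Oct 10; 4 mod 7 = 4, so Sunday + 4 = Thursday.
142 mod 7 = 2, so 142 days after a Thursday is Thursday + 2 = Saturday.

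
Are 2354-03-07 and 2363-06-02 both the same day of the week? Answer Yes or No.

Yes

From Mar 7, 2354 to Jun 2, 2363 is 3374 days.
3374 mod 7 = 0, so they are the same weekday.
(Mar 7, 2354 is a Sunday; Jun 2, 2363 is a Sunday.)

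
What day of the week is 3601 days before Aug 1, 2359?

First find the weekday of Aug 1, 2359. Doomsday rule: the anchor day for the 2300s is Wednesday. For year 59: 59÷12 = 4 r 11, and 11÷4 = 2, so 4+11+2 = 17.
Wednesday + 17 ≡ Saturday — that's 2359's doomsday.
In August the doomsday date is Aug 8.
Aug 1 is 7 days before Aug 8; 7 mod 7 = 0, so Saturday − 0 = Saturday.
3601 mod 7 = 3, so 3601 days before a Saturday is Saturday − 3 = Wednesday.

Wednesday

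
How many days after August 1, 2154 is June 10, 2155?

313

Aug 1, 2154 → Sep 1, 2154: 31 days (August has 31).
Sep 1, 2154 → Oct 1, 2154: 30 days (September has 30).
Oct 1, 2154 → Nov 1, 2154: 31 days (October has 31).
Nov 1, 2154 → Dec 1, 2154: 30 days (November has 30).
Dec 1, 2154 → Jan 1, 2155: 31 days (December has 31).
Jan 1, 2155 → Feb 1, 2155: 31 days (January has 31).
Feb 1, 2155 → Mar 1, 2155: 28 days (February has 28).
Mar 1, 2155 → Apr 1, 2155: 31 days (March has 31).
Apr 1, 2155 → May 1, 2155: 30 days (April has 30).
May 1, 2155 → Jun 1, 2155: 31 days (May has 31).
Jun 1, 2155 → Jun 10, 2155: 9 days.
Total: 313 days.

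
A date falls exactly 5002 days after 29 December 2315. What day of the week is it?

First find the weekday of Dec 29, 2315. Doomsday rule: the anchor day for the 2300s is Wednesday. For year 15: 15÷12 = 1 r 3, and 3÷4 = 0, so 1+3+0 = 4.
Wednesday + 4 ≡ Sunday — that's 2315's doomsday.
In December the doomsday date is Dec 12.
Dec 29 is 17 days after Dec 12; 17 mod 7 = 3, so Sunday + 3 = Wednesday.
5002 mod 7 = 4, so 5002 days after a Wednesday is Wednesday + 4 = Sunday.

Sunday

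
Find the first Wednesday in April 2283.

April 4, 2283

April 1, 2283 is a Sunday.
The first Wednesday is therefore April 4 (3 days later).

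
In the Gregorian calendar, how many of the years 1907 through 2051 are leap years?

36

Multiples of 4 in [1907,2051]: 36.
Of those, multiples of 100: 1 (not leap unless ÷400).
Multiples of 400: 1.
Leap years = 36 − 1 + 1 = 36.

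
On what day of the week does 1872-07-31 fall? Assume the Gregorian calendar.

Wednesday

Doomsday rule: the anchor day for the 1800s is Friday. For year 72: 72÷12 = 6 r 0, and 0÷4 = 0, so 6+0+0 = 6.
Friday + 6 ≡ Thursday — that's 1872's doomsday.
In July the doomsday date is Jul 11.
Jul 31 is 20 days after Jul 11; 20 mod 7 = 6, so Thursday + 6 = Wednesday.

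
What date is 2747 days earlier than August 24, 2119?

−365 (one year) → Aug 24, 2118 (2382 left).
−365 (one year) → Aug 24, 2117 (2017 left).
−365 (one year) → Aug 24, 2116 (1652 left).
−366 (one year; includes Feb 29, 2116) → Aug 24, 2115 (1286 left).
−365 (one year) → Aug 24, 2114 (921 left).
−365 (one year) → Aug 24, 2113 (556 left).
−365 (one year) → Aug 24, 2112 (191 left).
−24 → Jul 31, 2112 (end of Jul, 31 days; 167 left).
−31 → Jun 30, 2112 (end of Jun, 30 days; 136 left).
−30 → May 31, 2112 (end of May, 31 days; 106 left).
−31 → Apr 30, 2112 (end of Apr, 30 days; 75 left).
−30 → Mar 31, 2112 (end of Mar, 31 days; 45 left).
−31 → Feb 29, 2112 (end of Feb, 29 days; 14 left).
−14 → Feb 15, 2112.

February 15, 2112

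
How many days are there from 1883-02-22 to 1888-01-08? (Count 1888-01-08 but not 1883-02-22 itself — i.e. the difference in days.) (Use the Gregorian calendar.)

Feb 22, 1883 → Feb 22, 1884: 365 days.
Feb 22, 1884 → Feb 22, 1885: 366 days (Feb 29, 1884 is in that span).
Feb 22, 1885 → Feb 22, 1886: 365 days.
Feb 22, 1886 → Feb 22, 1887: 365 days.
Feb 22, 1887 → Mar 22, 1887: 28 days (February has 28).
Mar 22, 1887 → Apr 22, 1887: 31 days (March has 31).
Apr 22, 1887 → May 22, 1887: 30 days (April has 30).
May 22, 1887 → Jun 22, 1887: 31 days (May has 31).
Jun 22, 1887 → Jul 22, 1887: 30 days (June has 30).
Jul 22, 1887 → Aug 22, 1887: 31 days (July has 31).
Aug 22, 1887 → Sep 22, 1887: 31 days (August has 31).
Sep 22, 1887 → Oct 22, 1887: 30 days (September has 30).
Oct 22, 1887 → Nov 22, 1887: 31 days (October has 31).
Nov 22, 1887 → Dec 22, 1887: 30 days (November has 30).
Dec 22, 1887 → Jan 8, 1888: 17 days.
Total: 1781 days.

1781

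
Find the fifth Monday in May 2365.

May 31, 2365

May 1, 2365 is a Saturday.
The first Monday is therefore May 3 (2 days later).
The fifth Monday is 3 + 4×7 = May 31.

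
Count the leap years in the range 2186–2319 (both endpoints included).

31

Multiples of 4 in [2186,2319]: 33.
Of those, multiples of 100: 2 (not leap unless ÷400).
Multiples of 400: 0.
Leap years = 33 − 2 + 0 = 31.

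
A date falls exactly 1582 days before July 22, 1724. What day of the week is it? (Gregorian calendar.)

Saturday

Jul 22, 1724 is a Saturday.
1582 mod 7 = 0, so 1582 days before a Saturday is Saturday − 0 = Saturday.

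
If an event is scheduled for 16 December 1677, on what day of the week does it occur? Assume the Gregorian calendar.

Thursday

Doomsday rule: the anchor day for the 1600s is Tuesday. For year 77: 77÷12 = 6 r 5, and 5÷4 = 1, so 6+5+1 = 12.
Tuesday + 12 ≡ Sunday — that's 1677's doomsday.
In December the doomsday date is Dec 12.
Dec 16 is 4 days after Dec 12; 4 mod 7 = 4, so Sunday + 4 = Thursday.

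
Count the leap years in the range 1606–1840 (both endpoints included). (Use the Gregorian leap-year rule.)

57

Multiples of 4 in [1606,1840]: 59.
Of those, multiples of 100: 2 (not leap unless ÷400).
Multiples of 400: 0.
Leap years = 59 − 2 + 0 = 57.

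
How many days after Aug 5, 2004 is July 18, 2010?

2173

Aug 5, 2004 → Aug 5, 2005: 365 days.
Aug 5, 2005 → Aug 5, 2006: 365 days.
Aug 5, 2006 → Aug 5, 2007: 365 days.
Aug 5, 2007 → Aug 5, 2008: 366 days (Feb 29, 2008 is in that span).
Aug 5, 2008 → Aug 5, 2009: 365 days.
Aug 5, 2009 → Sep 5, 2009: 31 days (August has 31).
Sep 5, 2009 → Oct 5, 2009: 30 days (September has 30).
Oct 5, 2009 → Nov 5, 2009: 31 days (October has 31).
Nov 5, 2009 → Dec 5, 2009: 30 days (November has 30).
Dec 5, 2009 → Jan 5, 2010: 31 days (December has 31).
Jan 5, 2010 → Feb 5, 2010: 31 days (January has 31).
Feb 5, 2010 → Mar 5, 2010: 28 days (February has 28).
Mar 5, 2010 → Apr 5, 2010: 31 days (March has 31).
Apr 5, 2010 → May 5, 2010: 30 days (April has 30).
May 5, 2010 → Jun 5, 2010: 31 days (May has 31).
Jun 5, 2010 → Jul 5, 2010: 30 days (June has 30).
Jul 5, 2010 → Jul 18, 2010: 13 days.
Total: 2173 days.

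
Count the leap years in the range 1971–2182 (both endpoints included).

52

Multiples of 4 in [1971,2182]: 53.
Of those, multiples of 100: 2 (not leap unless ÷400).
Multiples of 400: 1.
Leap years = 53 − 2 + 1 = 52.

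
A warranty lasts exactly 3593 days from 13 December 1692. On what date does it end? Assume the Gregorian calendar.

+365 (one year) → Dec 13, 1693 (3228 left).
+365 (one year) → Dec 13, 1694 (2863 left).
+365 (one year) → Dec 13, 1695 (2498 left).
+366 (one year; includes Feb 29, 1696) → Dec 13, 1696 (2132 left).
+365 (one year) → Dec 13, 1697 (1767 left).
+365 (one year) → Dec 13, 1698 (1402 left).
+365 (one year) → Dec 13, 1699 (1037 left).
+365 (one year) → Dec 13, 1700 (672 left).
+365 (one year) → Dec 13, 1701 (307 left).
Dec has 31 days: +19 → Jan 1, 1702 (288 left).
Jan has 31 days: +31 → Feb 1, 1702 (257 left).
Feb has 28 days: +28 → Mar 1, 1702 (229 left).
Mar has 31 days: +31 → Apr 1, 1702 (198 left).
Apr has 30 days: +30 → May 1, 1702 (168 left).
May has 31 days: +31 → Jun 1, 1702 (137 left).
Jun has 30 days: +30 → Jul 1, 1702 (107 left).
Jul has 31 days: +31 → Aug 1, 1702 (76 left).
Aug has 31 days: +31 → Sep 1, 1702 (45 left).
Sep has 30 days: +30 → Oct 1, 1702 (15 left).
+15 → Oct 16, 1702.

October 16, 1702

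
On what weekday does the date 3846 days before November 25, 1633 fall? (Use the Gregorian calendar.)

First find the weekday of Nov 25, 1633. Doomsday rule: the anchor day for the 1600s is Tuesday. For year 33: 33÷12 = 2 r 9, and 9÷4 = 2, so 2+9+2 = 13.
Tuesday + 13 ≡ Monday — that's 1633's doomsday.
In November the doomsday date is Nov 7.
Nov 25 is 18 days after Nov 7; 18 mod 7 = 4, so Monday + 4 = Friday.
3846 mod 7 = 3, so 3846 days before a Friday is Friday − 3 = Tuesday.

Tuesday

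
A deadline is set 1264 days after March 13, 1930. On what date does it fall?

August 28, 1933

+365 (one year) → Mar 13, 1931 (899 left).
+366 (one year; includes Feb 29, 1932) → Mar 13, 1932 (533 left).
+365 (one year) → Mar 13, 1933 (168 left).
Mar has 31 days: +19 → Apr 1, 1933 (149 left).
Apr has 30 days: +30 → May 1, 1933 (119 left).
May has 31 days: +31 → Jun 1, 1933 (88 left).
Jun has 30 days: +30 → Jul 1, 1933 (58 left).
Jul has 31 days: +31 → Aug 1, 1933 (27 left).
+27 → Aug 28, 1933.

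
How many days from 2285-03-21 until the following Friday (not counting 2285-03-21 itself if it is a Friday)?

Mar 21, 2285 is a Saturday.
From Saturday to the next Friday is 6 days.

6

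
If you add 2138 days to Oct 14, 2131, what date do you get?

August 21, 2137

+366 (one year; includes Feb 29, 2132) → Oct 14, 2132 (1772 left).
+365 (one year) → Oct 14, 2133 (1407 left).
+365 (one year) → Oct 14, 2134 (1042 left).
+365 (one year) → Oct 14, 2135 (677 left).
+366 (one year; includes Feb 29, 2136) → Oct 14, 2136 (311 left).
Oct has 31 days: +18 → Nov 1, 2136 (293 left).
Nov has 30 days: +30 → Dec 1, 2136 (263 left).
Dec has 31 days: +31 → Jan 1, 2137 (232 left).
Jan has 31 days: +31 → Feb 1, 2137 (201 left).
Feb has 28 days: +28 → Mar 1, 2137 (173 left).
Mar has 31 days: +31 → Apr 1, 2137 (142 left).
Apr has 30 days: +30 → May 1, 2137 (112 left).
May has 31 days: +31 → Jun 1, 2137 (81 left).
Jun has 30 days: +30 → Jul 1, 2137 (51 left).
Jul has 31 days: +31 → Aug 1, 2137 (20 left).
+20 → Aug 21, 2137.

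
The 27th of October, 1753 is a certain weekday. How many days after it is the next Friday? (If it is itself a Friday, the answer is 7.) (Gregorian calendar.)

6

Oct 27, 1753 is a Saturday.
From Saturday to the next Friday is 6 days.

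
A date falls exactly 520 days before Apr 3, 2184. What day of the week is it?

Apr 3, 2184 is a Saturday.
520 mod 7 = 2, so 520 days before a Saturday is Saturday − 2 = Thursday.

Thursday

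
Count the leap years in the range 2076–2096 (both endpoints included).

6

Multiples of 4 in [2076,2096]: 6.
Of those, multiples of 100: 0 (not leap unless ÷400).
Multiples of 400: 0.
Leap years = 6 − 0 + 0 = 6.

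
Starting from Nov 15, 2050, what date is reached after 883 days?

April 16, 2053

+365 (one year) → Nov 15, 2051 (518 left).
+366 (one year; includes Feb 29, 2052) → Nov 15, 2052 (152 left).
Nov has 30 days: +16 → Dec 1, 2052 (136 left).
Dec has 31 days: +31 → Jan 1, 2053 (105 left).
Jan has 31 days: +31 → Feb 1, 2053 (74 left).
Feb has 28 days: +28 → Mar 1, 2053 (46 left).
Mar has 31 days: +31 → Apr 1, 2053 (15 left).
+15 → Apr 16, 2053.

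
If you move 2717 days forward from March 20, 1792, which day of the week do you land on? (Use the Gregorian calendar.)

Mar 20, 1792 is a Tuesday.
2717 mod 7 = 1, so 2717 days after a Tuesday is Tuesday + 1 = Wednesday.

Wednesday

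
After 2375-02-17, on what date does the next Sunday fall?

February 23, 2375

Feb 17, 2375 is a Monday.
From Monday to the next Sunday is 6 days.
Feb 17, 2375 + 6 = Feb 23, 2375.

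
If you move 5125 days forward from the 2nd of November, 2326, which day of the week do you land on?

First find the weekday of Nov 2, 2326. Doomsday rule: the anchor day for the 2300s is Wednesday. For year 26: 26÷12 = 2 r 2, and 2÷4 = 0, so 2+2+0 = 4.
Wednesday + 4 ≡ Sunday — that's 2326's doomsday.
In November the doomsday date is Nov 7.
Nov 2 is 5 days before Nov 7; 5 mod 7 = 5, so Sunday − 5 = Tuesday.
5125 mod 7 = 1, so 5125 days after a Tuesday is Tuesday + 1 = Wednesday.

Wednesday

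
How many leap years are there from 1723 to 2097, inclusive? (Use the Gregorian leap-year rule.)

Multiples of 4 in [1723,2097]: 94.
Of those, multiples of 100: 3 (not leap unless ÷400).
Multiples of 400: 1.
Leap years = 94 − 3 + 1 = 92.

92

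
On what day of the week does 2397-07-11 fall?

Doomsday rule: the anchor day for the 2300s is Wednesday. For year 97: 97÷12 = 8 r 1, and 1÷4 = 0, so 8+1+0 = 9.
Wednesday + 9 ≡ Friday — that's 2397's doomsday.
In July the doomsday date is Jul 11.
Jul 11 is the doomsday itself: Friday.

Friday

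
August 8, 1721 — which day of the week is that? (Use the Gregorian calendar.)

Friday

Doomsday rule: the anchor day for the 1700s is Sunday. For year 21: 21÷12 = 1 r 9, and 9÷4 = 2, so 1+9+2 = 12.
Sunday + 12 ≡ Friday — that's 1721's doomsday.
In August the doomsday date is Aug 8.
Aug 8 is the doomsday itself: Friday.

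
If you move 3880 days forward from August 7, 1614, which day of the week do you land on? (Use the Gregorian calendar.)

First find the weekday of Aug 7, 1614. Doomsday rule: the anchor day for the 1600s is Tuesday. For year 14: 14÷12 = 1 r 2, and 2÷4 = 0, so 1+2+0 = 3.
Tuesday + 3 ≡ Friday — that's 1614's doomsday.
In August the doomsday date is Aug 8.
Aug 7 is 1 day before Aug 8; 1 mod 7 = 1, so Friday − 1 = Thursday.
3880 mod 7 = 2, so 3880 days after a Thursday is Thursday + 2 = Saturday.

Saturday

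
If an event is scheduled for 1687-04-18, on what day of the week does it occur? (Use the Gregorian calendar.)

Friday

Doomsday rule: the anchor day for the 1600s is Tuesday. For year 87: 87÷12 = 7 r 3, and 3÷4 = 0, so 7+3+0 = 10.
Tuesday + 10 ≡ Friday — that's 1687's doomsday.
In April the doomsday date is Apr 4.
Apr 18 is 14 days after Apr 4; 14 mod 7 = 0, so Friday + 0 = Friday.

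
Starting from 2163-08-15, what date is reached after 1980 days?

+366 (one year; includes Feb 29, 2164) → Aug 15, 2164 (1614 left).
+365 (one year) → Aug 15, 2165 (1249 left).
+365 (one year) → Aug 15, 2166 (884 left).
+365 (one year) → Aug 15, 2167 (519 left).
+366 (one year; includes Feb 29, 2168) → Aug 15, 2168 (153 left).
Aug has 31 days: +17 → Sep 1, 2168 (136 left).
Sep has 30 days: +30 → Oct 1, 2168 (106 left).
Oct has 31 days: +31 → Nov 1, 2168 (75 left).
Nov has 30 days: +30 → Dec 1, 2168 (45 left).
Dec has 31 days: +31 → Jan 1, 2169 (14 left).
+14 → Jan 15, 2169.

January 15, 2169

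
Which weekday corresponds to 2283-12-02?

Sunday

Doomsday rule: the anchor day for the 2200s is Friday. For year 83: 83÷12 = 6 r 11, and 11÷4 = 2, so 6+11+2 = 19.
Friday + 19 ≡ Wednesday — that's 2283's doomsday.
In December the doomsday date is Dec 12.
Dec 2 is 10 days before Dec 12; 10 mod 7 = 3, so Wednesday − 3 = Sunday.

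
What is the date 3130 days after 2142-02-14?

+365 (one year) → Feb 14, 2143 (2765 left).
+365 (one year) → Feb 14, 2144 (2400 left).
+366 (one year; includes Feb 29, 2144) → Feb 14, 2145 (2034 left).
+365 (one year) → Feb 14, 2146 (1669 left).
+365 (one year) → Feb 14, 2147 (1304 left).
+365 (one year) → Feb 14, 2148 (939 left).
+366 (one year; includes Feb 29, 2148) → Feb 14, 2149 (573 left).
+365 (one year) → Feb 14, 2150 (208 left).
Feb has 28 days: +15 → Mar 1, 2150 (193 left).
Mar has 31 days: +31 → Apr 1, 2150 (162 left).
Apr has 30 days: +30 → May 1, 2150 (132 left).
May has 31 days: +31 → Jun 1, 2150 (101 left).
Jun has 30 days: +30 → Jul 1, 2150 (71 left).
Jul has 31 days: +31 → Aug 1, 2150 (40 left).
Aug has 31 days: +31 → Sep 1, 2150 (9 left).
+9 → Sep 10, 2150.

September 10, 2150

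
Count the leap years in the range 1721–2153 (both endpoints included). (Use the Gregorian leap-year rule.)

Multiples of 4 in [1721,2153]: 108.
Of those, multiples of 100: 4 (not leap unless ÷400).
Multiples of 400: 1.
Leap years = 108 − 4 + 1 = 105.

105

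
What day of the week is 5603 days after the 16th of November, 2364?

Thursday

Nov 16, 2364 is a Monday.
5603 mod 7 = 3, so 5603 days after a Monday is Monday + 3 = Thursday.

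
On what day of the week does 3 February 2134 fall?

Wednesday

Doomsday rule: the anchor day for the 2100s is Sunday. For year 34: 34÷12 = 2 r 10, and 10÷4 = 2, so 2+10+2 = 14.
Sunday + 14 ≡ Sunday — that's 2134's doomsday.
In February the doomsday date is Feb 28 (2134 is not a leap year).
Feb 3 is 25 days before Feb 28; 25 mod 7 = 4, so Sunday − 4 = Wednesday.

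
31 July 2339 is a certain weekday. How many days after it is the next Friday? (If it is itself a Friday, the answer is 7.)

Jul 31, 2339 is a Monday.
From Monday to the next Friday is 4 days.

4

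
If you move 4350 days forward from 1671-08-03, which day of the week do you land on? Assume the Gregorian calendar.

Thursday

Aug 3, 1671 is a Monday.
4350 mod 7 = 3, so 4350 days after a Monday is Monday + 3 = Thursday.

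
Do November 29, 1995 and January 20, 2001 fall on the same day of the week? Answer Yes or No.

No

From Nov 29, 1995 to Jan 20, 2001 is 1879 days.
1879 mod 7 = 3, so they are different weekdays.
(Nov 29, 1995 is a Wednesday; Jan 20, 2001 is a Saturday.)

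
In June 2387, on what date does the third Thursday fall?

June 18, 2387

June 1, 2387 is a Monday.
The first Thursday is therefore June 4 (3 days later).
The third Thursday is 4 + 2×7 = June 18.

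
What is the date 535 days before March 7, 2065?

−365 (one year) → Mar 7, 2064 (170 left).
−7 → Feb 29, 2064 (end of Feb, 29 days; 163 left).
−29 → Jan 31, 2064 (end of Jan, 31 days; 134 left).
−31 → Dec 31, 2063 (end of Dec, 31 days; 103 left).
−31 → Nov 30, 2063 (end of Nov, 30 days; 72 left).
−30 → Oct 31, 2063 (end of Oct, 31 days; 42 left).
−31 → Sep 30, 2063 (end of Sep, 30 days; 11 left).
−11 → Sep 19, 2063.

September 19, 2063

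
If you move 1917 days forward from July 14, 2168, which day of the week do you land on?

First find the weekday of Jul 14, 2168. Doomsday rule: the anchor day for the 2100s is Sunday. For year 68: 68÷12 = 5 r 8, and 8÷4 = 2, so 5+8+2 = 15.
Sunday + 15 ≡ Monday — that's 2168's doomsday.
In July the doomsday date is Jul 11.
Jul 14 is 3 days after Jul 11; 3 mod 7 = 3, so Monday + 3 = Thursday.
1917 mod 7 = 6, so 1917 days after a Thursday is Thursday + 6 = Wednesday.

Wednesday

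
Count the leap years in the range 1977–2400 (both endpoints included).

103

Multiples of 4 in [1977,2400]: 106.
Of those, multiples of 100: 5 (not leap unless ÷400).
Multiples of 400: 2.
Leap years = 106 − 5 + 2 = 103.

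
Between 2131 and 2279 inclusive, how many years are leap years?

36

Multiples of 4 in [2131,2279]: 37.
Of those, multiples of 100: 1 (not leap unless ÷400).
Multiples of 400: 0.
Leap years = 37 − 1 + 0 = 36.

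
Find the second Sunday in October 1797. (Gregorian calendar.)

October 8, 1797

October 1, 1797 is a Sunday.
The first Sunday is therefore October 1 (same day).
The second Sunday is 1 + 1×7 = October 8.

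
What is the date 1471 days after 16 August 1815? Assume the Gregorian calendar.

August 26, 1819

+366 (one year; includes Feb 29, 1816) → Aug 16, 1816 (1105 left).
+365 (one year) → Aug 16, 1817 (740 left).
+365 (one year) → Aug 16, 1818 (375 left).
Aug has 31 days: +16 → Sep 1, 1818 (359 left).
Sep has 30 days: +30 → Oct 1, 1818 (329 left).
Oct has 31 days: +31 → Nov 1, 1818 (298 left).
Nov has 30 days: +30 → Dec 1, 1818 (268 left).
Dec has 31 days: +31 → Jan 1, 1819 (237 left).
Jan has 31 days: +31 → Feb 1, 1819 (206 left).
Feb has 28 days: +28 → Mar 1, 1819 (178 left).
Mar has 31 days: +31 → Apr 1, 1819 (147 left).
Apr has 30 days: +30 → May 1, 1819 (117 left).
May has 31 days: +31 → Jun 1, 1819 (86 left).
Jun has 30 days: +30 → Jul 1, 1819 (56 left).
Jul has 31 days: +31 → Aug 1, 1819 (25 left).
+25 → Aug 26, 1819.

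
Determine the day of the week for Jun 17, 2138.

Tuesday

Doomsday rule: the anchor day for the 2100s is Sunday. For year 38: 38÷12 = 3 r 2, and 2÷4 = 0, so 3+2+0 = 5.
Sunday + 5 ≡ Friday — that's 2138's doomsday.
In June the doomsday date is Jun 6.
Jun 17 is 11 days after Jun 6; 11 mod 7 = 4, so Friday + 4 = Tuesday.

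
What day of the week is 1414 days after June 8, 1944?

Thursday

First find the weekday of Jun 8, 1944. Doomsday rule: the anchor day for the 1900s is Wednesday. For year 44: 44÷12 = 3 r 8, and 8÷4 = 2, so 3+8+2 = 13.
Wednesday + 13 ≡ Tuesday — that's 1944's doomsday.
In June the doomsday date is Jun 6.
Jun 8 is 2 days after Jun 6; 2 mod 7 = 2, so Tuesday + 2 = Thursday.
1414 mod 7 = 0, so 1414 days after a Thursday is Thursday + 0 = Thursday.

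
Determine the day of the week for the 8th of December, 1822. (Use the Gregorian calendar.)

January 1, 1822 is a Tuesday.
Jan 1, 1822 → Feb 1, 1822: 31 days (January has 31).
Feb 1, 1822 → Mar 1, 1822: 28 days (February has 28).
Mar 1, 1822 → Apr 1, 1822: 31 days (March has 31).
Apr 1, 1822 → May 1, 1822: 30 days (April has 30).
May 1, 1822 → Jun 1, 1822: 31 days (May has 31).
Jun 1, 1822 → Jul 1, 1822: 30 days (June has 30).
Jul 1, 1822 → Aug 1, 1822: 31 days (July has 31).
Aug 1, 1822 → Sep 1, 1822: 31 days (August has 31).
Sep 1, 1822 → Oct 1, 1822: 30 days (September has 30).
Oct 1, 1822 → Nov 1, 1822: 31 days (October has 31).
Nov 1, 1822 → Dec 1, 1822: 30 days (November has 30).
Dec 1, 1822 → Dec 8, 1822: 7 days.
Total: 341 days.
341 mod 7 = 5, so Tuesday + 5 = Sunday.

Sunday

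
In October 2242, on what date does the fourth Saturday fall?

October 1, 2242 is a Saturday.
The first Saturday is therefore October 1 (same day).
The fourth Saturday is 1 + 3×7 = October 22.

October 22, 2242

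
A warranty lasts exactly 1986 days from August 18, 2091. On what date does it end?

+366 (one year; includes Feb 29, 2092) → Aug 18, 2092 (1620 left).
+365 (one year) → Aug 18, 2093 (1255 left).
+365 (one year) → Aug 18, 2094 (890 left).
+365 (one year) → Aug 18, 2095 (525 left).
+366 (one year; includes Feb 29, 2096) → Aug 18, 2096 (159 left).
Aug has 31 days: +14 → Sep 1, 2096 (145 left).
Sep has 30 days: +30 → Oct 1, 2096 (115 left).
Oct has 31 days: +31 → Nov 1, 2096 (84 left).
Nov has 30 days: +30 → Dec 1, 2096 (54 left).
Dec has 31 days: +31 → Jan 1, 2097 (23 left).
+23 → Jan 24, 2097.

January 24, 2097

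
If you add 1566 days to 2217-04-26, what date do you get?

+365 (one year) → Apr 26, 2218 (1201 left).
+365 (one year) → Apr 26, 2219 (836 left).
+366 (one year; includes Feb 29, 2220) → Apr 26, 2220 (470 left).
+365 (one year) → Apr 26, 2221 (105 left).
Apr has 30 days: +5 → May 1, 2221 (100 left).
May has 31 days: +31 → Jun 1, 2221 (69 left).
Jun has 30 days: +30 → Jul 1, 2221 (39 left).
Jul has 31 days: +31 → Aug 1, 2221 (8 left).
+8 → Aug 9, 2221.

August 9, 2221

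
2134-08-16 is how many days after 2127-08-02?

2571

Aug 2, 2127 → Aug 2, 2128: 366 days (Feb 29, 2128 is in that span).
Aug 2, 2128 → Aug 2, 2129: 365 days.
Aug 2, 2129 → Aug 2, 2130: 365 days.
Aug 2, 2130 → Aug 2, 2131: 365 days.
Aug 2, 2131 → Aug 2, 2132: 366 days (Feb 29, 2132 is in that span).
Aug 2, 2132 → Aug 2, 2133: 365 days.
Aug 2, 2133 → Sep 2, 2133: 31 days (August has 31).
Sep 2, 2133 → Oct 2, 2133: 30 days (September has 30).
Oct 2, 2133 → Nov 2, 2133: 31 days (October has 31).
Nov 2, 2133 → Dec 2, 2133: 30 days (November has 30).
Dec 2, 2133 → Jan 2, 2134: 31 days (December has 31).
Jan 2, 2134 → Feb 2, 2134: 31 days (January has 31).
Feb 2, 2134 → Mar 2, 2134: 28 days (February has 28).
Mar 2, 2134 → Apr 2, 2134: 31 days (March has 31).
Apr 2, 2134 → May 2, 2134: 30 days (April has 30).
May 2, 2134 → Jun 2, 2134: 31 days (May has 31).
Jun 2, 2134 → Jul 2, 2134: 30 days (June has 30).
Jul 2, 2134 → Aug 2, 2134: 31 days (July has 31).
Aug 2, 2134 → Aug 16, 2134: 14 days.
Total: 2571 days.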